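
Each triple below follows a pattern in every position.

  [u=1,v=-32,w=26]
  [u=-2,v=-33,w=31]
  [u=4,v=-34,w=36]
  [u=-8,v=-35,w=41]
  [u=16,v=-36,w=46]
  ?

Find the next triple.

[u=-32,v=-37,w=51]

U: ×(-2) each step, so 1, -2, 4, -8, 16 → -32.
V: −1 each step; -32, -33, -34, -35, -36 → -37.
W: 26, 31, 36, 41, 46 → 51 (+5 each step).
Combining the parts gives [u=-32,v=-37,w=51].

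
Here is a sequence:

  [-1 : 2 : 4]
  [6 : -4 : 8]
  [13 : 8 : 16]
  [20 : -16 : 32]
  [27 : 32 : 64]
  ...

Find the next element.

[34 : -64 : 128]

First entry goes -1, 6, 13, 20, 27 → 34 (+7 each step).
Second entry goes 2, -4, 8, -16, 32 → -64 (×(-2) each step).
For the third entry, ×2 each step: 4, 8, 16, 32, 64 → 128.
So the next element is [34 : -64 : 128].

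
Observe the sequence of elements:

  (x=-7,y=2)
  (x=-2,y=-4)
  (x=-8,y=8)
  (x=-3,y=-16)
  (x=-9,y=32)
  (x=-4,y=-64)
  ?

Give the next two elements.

For the x, alternating steps +5, −6, +5, −6, …: -7, -2, -8, -3, -9, -4 → -10 → -5.
Y goes 2, -4, 8, -16, 32, -64 → 128 → -256 (×(-2) each step).
Putting the parts together: (x=-10,y=128) and then (x=-5,y=-256).

(x=-10,y=128), (x=-5,y=-256)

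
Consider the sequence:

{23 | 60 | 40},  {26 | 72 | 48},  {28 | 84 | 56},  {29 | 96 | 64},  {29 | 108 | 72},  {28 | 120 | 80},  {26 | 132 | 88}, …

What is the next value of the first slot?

23

First slot — differences are 3, 2, 1, … (decreasing by 1 each time): 23, 26, 28, 29, 29, 28, 26 → 23.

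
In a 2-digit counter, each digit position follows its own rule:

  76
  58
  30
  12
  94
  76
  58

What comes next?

30

First digit: −2 each step, mod 10, so 7, 5, 3, 1, 9, 7, 5 → 3.
For the second digit, +2 each step, mod 10: 6, 8, 0, 2, 4, 6, 8 → 0.
So the next code is 30.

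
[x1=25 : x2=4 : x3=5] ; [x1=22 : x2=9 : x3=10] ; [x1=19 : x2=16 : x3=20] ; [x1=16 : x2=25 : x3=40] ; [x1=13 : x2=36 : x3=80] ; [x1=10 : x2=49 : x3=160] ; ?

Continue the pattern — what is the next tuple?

For the x1, −3 each step: 25, 22, 19, 16, 13, 10 → 7.
For the x2, perfect squares: 2², 3², 4², …: 4, 9, 16, 25, 36, 49 → 64.
X3: ×2 each step; 5, 10, 20, 40, 80, 160 → 320.
Combining the parts gives [x1=7 : x2=64 : x3=320].

[x1=7 : x2=64 : x3=320]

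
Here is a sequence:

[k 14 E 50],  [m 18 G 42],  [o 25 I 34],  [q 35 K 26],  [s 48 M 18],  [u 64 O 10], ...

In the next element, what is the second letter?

Q

Second letter — letters move forward 2 places in the alphabet: E, G, I, K, M, O → Q.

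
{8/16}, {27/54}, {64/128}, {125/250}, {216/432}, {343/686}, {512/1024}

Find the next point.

First component: perfect cubes: 2³, 3³, 4³, …; 8, 27, 64, 125, 216, 343, 512 → 729.
For the second component, always 2 × the first component: 16, 54, 128, 250, 432, 686, 1024 → 1458.
Putting it together: {729/1458}.

{729/1458}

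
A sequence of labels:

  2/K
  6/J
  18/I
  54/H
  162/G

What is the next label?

First component — ×3 each step: 2, 6, 18, 54, 162 → 486.
Letter goes K, J, I, H, G → F (letters move back 1 place in the alphabet).
So the next label is 486/F.

486/F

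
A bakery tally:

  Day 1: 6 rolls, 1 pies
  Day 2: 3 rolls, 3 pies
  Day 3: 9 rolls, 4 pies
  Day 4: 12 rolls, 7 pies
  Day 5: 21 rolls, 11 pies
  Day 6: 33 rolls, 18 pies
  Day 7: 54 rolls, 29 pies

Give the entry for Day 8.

For the rolls, each term is the sum of the two before it: 6, 3, 9, 12, 21, 33, 54 → 87.
Pies: 1, 3, 4, 7, 11, 18, 29 → 47 (each term is the sum of the two before it).
Putting it together: 87 rolls, 47 pies.

87 rolls, 47 pies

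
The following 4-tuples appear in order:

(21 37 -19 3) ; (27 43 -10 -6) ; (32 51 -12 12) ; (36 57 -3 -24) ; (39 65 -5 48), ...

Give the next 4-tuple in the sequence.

First slot goes 21, 27, 32, 36, 39 → 41 (differences are 6, 5, 4, … (decreasing by 1 each time)).
Second slot: 37, 43, 51, 57, 65 → 71 (alternating steps +6, +8, +6, +8, …).
Third slot — alternating steps +9, −2, +9, −2, …: -19, -10, -12, -3, -5 → 4.
Fourth slot: 3, -6, 12, -24, 48 → -96 (×(-2) each step).
Putting it together: (41 71 4 -96).

(41 71 4 -96)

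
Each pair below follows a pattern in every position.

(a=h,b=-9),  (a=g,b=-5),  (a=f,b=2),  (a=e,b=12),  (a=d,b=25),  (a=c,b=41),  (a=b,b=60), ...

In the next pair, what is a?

a

For the a, letters move back 1 place in the alphabet: h, g, f, e, d, c, b → a.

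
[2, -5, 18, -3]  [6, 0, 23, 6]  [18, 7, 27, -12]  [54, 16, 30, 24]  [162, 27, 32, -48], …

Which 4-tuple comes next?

For the first value, ×3 each step: 2, 6, 18, 54, 162 → 486.
Second value: -5, 0, 7, 16, 27 → 40 (differences are 5, 7, 9, … (increasing by 2 each time)).
Third value: differences are 5, 4, 3, … (decreasing by 1 each time), so 18, 23, 27, 30, 32 → 33.
Fourth value — ×(-2) each step: -3, 6, -12, 24, -48 → 96.
Combining the parts gives [486, 40, 33, 96].

[486, 40, 33, 96]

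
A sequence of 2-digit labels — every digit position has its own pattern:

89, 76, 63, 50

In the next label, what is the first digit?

4

First digit: 8, 7, 6, 5 → 4 (−1 each step, mod 10).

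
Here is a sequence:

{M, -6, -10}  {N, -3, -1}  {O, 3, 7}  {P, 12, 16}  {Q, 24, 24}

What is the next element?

{R, 39, 33}

Letter: M, N, O, P, Q → R (letters move forward 1 place in the alphabet).
Second part goes -6, -3, 3, 12, 24 → 39 (differences are 3, 6, 9, … (increasing by 3 each time)).
Third part: alternating steps +9, +8, +9, +8, …; -10, -1, 7, 16, 24 → 33.
Combining the parts gives {R, 39, 33}.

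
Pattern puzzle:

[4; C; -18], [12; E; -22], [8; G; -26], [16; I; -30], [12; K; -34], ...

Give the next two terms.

[20; M; -38], [16; O; -42]

First coordinate: 4, 12, 8, 16, 12 → 20 → 16 (alternating steps +8, −4, +8, −4, …).
Letter: letters move forward 2 places in the alphabet; C, E, G, I, K → M → O.
Third coordinate: −4 each step, so -18, -22, -26, -30, -34 → -38 → -42.
So the next two terms are [20; M; -38] and [16; O; -42].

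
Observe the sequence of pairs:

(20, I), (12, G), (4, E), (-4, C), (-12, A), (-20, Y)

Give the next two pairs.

For the first coordinate, −8 each step: 20, 12, 4, -4, -12, -20 → -28 → -36.
Letter — letters move back 2 places in the alphabet, wrapping A→Z: I, G, E, C, A, Y → W → U.
So the next two pairs are (-28, W) and (-36, U).

(-28, W), (-36, U)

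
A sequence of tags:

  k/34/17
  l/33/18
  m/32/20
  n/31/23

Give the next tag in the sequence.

For the letter, letters move forward 1 place in the alphabet: k, l, m, n → o.
Second component: −1 each step, so 34, 33, 32, 31 → 30.
Third component: differences are 1, 2, 3, … (increasing by 1 each time), so 17, 18, 20, 23 → 27.
Putting it together: o/30/27.

o/30/27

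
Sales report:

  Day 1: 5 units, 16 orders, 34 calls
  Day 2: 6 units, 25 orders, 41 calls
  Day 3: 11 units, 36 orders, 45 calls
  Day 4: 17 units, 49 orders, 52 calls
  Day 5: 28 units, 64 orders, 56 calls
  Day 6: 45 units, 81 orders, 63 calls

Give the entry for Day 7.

For the units, each term is the sum of the two before it: 5, 6, 11, 17, 28, 45 → 73.
For the orders, perfect squares: 4², 5², 6², …: 16, 25, 36, 49, 64, 81 → 100.
For the calls, alternating steps +7, +4, +7, +4, …: 34, 41, 45, 52, 56, 63 → 67.
So the next line is 73 units, 100 orders, 67 calls.

73 units, 100 orders, 67 calls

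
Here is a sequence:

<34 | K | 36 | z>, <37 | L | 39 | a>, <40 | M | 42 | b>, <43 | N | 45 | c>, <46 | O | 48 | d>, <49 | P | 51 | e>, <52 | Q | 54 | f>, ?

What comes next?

<55 | R | 57 | g>

For the first part, +3 each step: 34, 37, 40, 43, 46, 49, 52 → 55.
First letter: K, L, M, N, O, P, Q → R (letters move forward 1 place in the alphabet).
Third part goes 36, 39, 42, 45, 48, 51, 54 → 57 (always 2 more than the first part).
Second letter: letters move forward 1 place in the alphabet, wrapping Z→A, so z, a, b, c, d, e, f → g.
Putting it together: <55 | R | 57 | g>.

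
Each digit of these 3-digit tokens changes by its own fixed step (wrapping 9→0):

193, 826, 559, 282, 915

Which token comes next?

First digit goes 1, 8, 5, 2, 9 → 6 (−3 each step, mod 10).
Second digit: 9, 2, 5, 8, 1 → 4 (+3 each step, mod 10).
Third digit: 3, 6, 9, 2, 5 → 8 (+3 each step, mod 10).
Putting it together: 648.

648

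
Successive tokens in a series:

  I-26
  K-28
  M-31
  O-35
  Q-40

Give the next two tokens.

S-46, U-53

Letter: letters move forward 2 places in the alphabet; I, K, M, O, Q → S → U.
For the second component, differences are 2, 3, 4, … (increasing by 1 each time): 26, 28, 31, 35, 40 → 46 → 53.
Putting the parts together: S-46 and then U-53.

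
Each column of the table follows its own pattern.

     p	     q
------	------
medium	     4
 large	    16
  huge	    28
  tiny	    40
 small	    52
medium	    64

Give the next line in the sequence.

large  76

Column p: medium, large, huge, tiny, small, medium → large (repeats medium → large → huge → tiny → small).
Column q: 4, 16, 28, 40, 52, 64 → 76 (+12 each step).
So the next line is large  76.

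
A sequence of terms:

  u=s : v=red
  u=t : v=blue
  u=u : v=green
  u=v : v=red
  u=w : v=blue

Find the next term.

U: s, t, u, v, w → x (letters move forward 1 place in the alphabet).
V goes red, blue, green, red, blue → green (repeats red → blue → green).
Putting it together: u=x : v=green.

u=x : v=green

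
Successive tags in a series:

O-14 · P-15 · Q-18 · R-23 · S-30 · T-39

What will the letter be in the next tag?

Letter goes O, P, Q, R, S, T → U (letters move forward 1 place in the alphabet).
Second component: 14, 15, 18, 23, 30, 39 → 50 (differences are 1, 3, 5, … (increasing by 2 each time)).

U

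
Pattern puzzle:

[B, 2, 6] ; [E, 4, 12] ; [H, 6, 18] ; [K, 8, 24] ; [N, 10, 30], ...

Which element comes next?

Letter: letters move forward 3 places in the alphabet; B, E, H, K, N → Q.
Second part: +2 each step, so 2, 4, 6, 8, 10 → 12.
Third part goes 6, 12, 18, 24, 30 → 36 (always 3 × the second part).
Combining the parts gives [Q, 12, 36].

[Q, 12, 36]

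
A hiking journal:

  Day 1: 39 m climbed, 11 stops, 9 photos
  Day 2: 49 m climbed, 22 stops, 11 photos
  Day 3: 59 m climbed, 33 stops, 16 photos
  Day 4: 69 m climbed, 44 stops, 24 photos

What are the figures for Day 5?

79 m climbed, 55 stops, 35 photos

M climbed — +10 each step: 39, 49, 59, 69 → 79.
Stops: +11 each step, so 11, 22, 33, 44 → 55.
Photos — differences are 2, 5, 8, … (increasing by 3 each time): 9, 11, 16, 24 → 35.
Putting it together: 79 m climbed, 55 stops, 35 photos.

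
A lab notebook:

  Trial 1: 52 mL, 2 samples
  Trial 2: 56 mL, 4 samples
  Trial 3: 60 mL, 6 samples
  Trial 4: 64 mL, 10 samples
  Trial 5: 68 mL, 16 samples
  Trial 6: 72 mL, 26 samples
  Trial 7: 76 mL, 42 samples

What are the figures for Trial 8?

ML: 52, 56, 60, 64, 68, 72, 76 → 80 (+4 each step).
Samples goes 2, 4, 6, 10, 16, 26, 42 → 68 (each term is the sum of the two before it).
Putting it together: 80 mL, 68 samples.

80 mL, 68 samples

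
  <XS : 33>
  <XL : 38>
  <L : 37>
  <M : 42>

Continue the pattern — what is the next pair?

<S : 41>

Size: XS, XL, L, M → S (runs backward through clothing sizes XS→XL).
Second slot: alternating steps +5, −1, +5, −1, …, so 33, 38, 37, 42 → 41.
Combining the parts gives <S : 41>.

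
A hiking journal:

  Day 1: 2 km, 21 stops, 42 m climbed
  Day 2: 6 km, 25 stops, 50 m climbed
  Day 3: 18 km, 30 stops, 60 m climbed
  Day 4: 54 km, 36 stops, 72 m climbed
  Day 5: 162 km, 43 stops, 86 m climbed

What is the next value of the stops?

Stops — differences are 4, 5, 6, … (increasing by 1 each time): 21, 25, 30, 36, 43 → 51.

51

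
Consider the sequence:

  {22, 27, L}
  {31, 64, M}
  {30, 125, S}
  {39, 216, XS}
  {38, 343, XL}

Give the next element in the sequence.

{47, 512, L}

For the first component, alternating steps +9, −1, +9, −1, …: 22, 31, 30, 39, 38 → 47.
Second component: perfect cubes: 3³, 4³, 5³, …, so 27, 64, 125, 216, 343 → 512.
For the size, runs backward through clothing sizes XS→XL: L, M, S, XS, XL → L.
Combining the parts gives {47, 512, L}.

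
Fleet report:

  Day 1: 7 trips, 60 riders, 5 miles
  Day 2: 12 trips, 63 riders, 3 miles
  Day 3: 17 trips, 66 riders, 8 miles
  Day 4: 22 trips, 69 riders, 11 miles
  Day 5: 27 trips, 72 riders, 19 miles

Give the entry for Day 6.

Trips: +5 each step; 7, 12, 17, 22, 27 → 32.
Riders: 60, 63, 66, 69, 72 → 75 (+3 each step).
Miles: each term is the sum of the two before it; 5, 3, 8, 11, 19 → 30.
So the next record is 32 trips, 75 riders, 30 miles.

32 trips, 75 riders, 30 miles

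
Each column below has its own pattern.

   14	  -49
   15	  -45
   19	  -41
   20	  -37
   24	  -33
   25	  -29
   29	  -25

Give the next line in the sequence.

First component: alternating steps +1, +4, +1, +4, …; 14, 15, 19, 20, 24, 25, 29 → 30.
Second component — +4 each step: -49, -45, -41, -37, -33, -29, -25 → -21.
So the next line is 30  -21.

30  -21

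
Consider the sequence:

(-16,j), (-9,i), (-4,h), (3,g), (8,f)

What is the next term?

(15,e)

First part — alternating steps +7, +5, +7, +5, …: -16, -9, -4, 3, 8 → 15.
Letter — letters move back 1 place in the alphabet: j, i, h, g, f → e.
Combining the parts gives (15,e).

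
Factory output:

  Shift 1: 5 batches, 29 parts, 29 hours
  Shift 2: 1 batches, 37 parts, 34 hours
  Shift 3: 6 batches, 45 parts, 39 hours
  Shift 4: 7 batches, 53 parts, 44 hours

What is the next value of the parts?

61

Parts: 29, 37, 45, 53 → 61 (+8 each step).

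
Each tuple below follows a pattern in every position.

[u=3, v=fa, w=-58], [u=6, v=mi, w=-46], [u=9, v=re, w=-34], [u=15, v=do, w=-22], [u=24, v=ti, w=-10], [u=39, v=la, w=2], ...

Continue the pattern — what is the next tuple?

U goes 3, 6, 9, 15, 24, 39 → 63 (each term is the sum of the two before it).
V: runs backward through the solfège scale do→ti, so fa, mi, re, do, ti, la → sol.
W — +12 each step: -58, -46, -34, -22, -10, 2 → 14.
Putting it together: [u=63, v=sol, w=14].

[u=63, v=sol, w=14]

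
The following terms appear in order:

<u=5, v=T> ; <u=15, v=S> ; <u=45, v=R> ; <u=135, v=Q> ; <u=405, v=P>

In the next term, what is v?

O

V: letters move back 1 place in the alphabet, so T, S, R, Q, P → O.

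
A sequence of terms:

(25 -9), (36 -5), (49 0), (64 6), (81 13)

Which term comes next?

(100 21)

First component — perfect squares: 5², 6², 7², …: 25, 36, 49, 64, 81 → 100.
Second component: differences are 4, 5, 6, … (increasing by 1 each time), so -9, -5, 0, 6, 13 → 21.
So the next term is (100 21).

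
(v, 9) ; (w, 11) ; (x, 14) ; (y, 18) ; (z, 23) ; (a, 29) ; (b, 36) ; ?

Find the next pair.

Letter: letters move forward 1 place in the alphabet, wrapping Z→A; v, w, x, y, z, a, b → c.
Second slot: differences are 2, 3, 4, … (increasing by 1 each time); 9, 11, 14, 18, 23, 29, 36 → 44.
Combining the parts gives (c, 44).

(c, 44)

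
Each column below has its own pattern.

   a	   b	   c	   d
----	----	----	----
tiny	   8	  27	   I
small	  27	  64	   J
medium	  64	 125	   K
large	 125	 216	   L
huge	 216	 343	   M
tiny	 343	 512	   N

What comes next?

small  512  729  O

Column a goes tiny, small, medium, large, huge, tiny → small (repeats tiny → small → medium → large → huge).
Column b — perfect cubes: 2³, 3³, 4³, …: 8, 27, 64, 125, 216, 343 → 512.
Column c goes 27, 64, 125, 216, 343, 512 → 729 (perfect cubes: 3³, 4³, 5³, …).
For the column d, letters move forward 1 place in the alphabet: I, J, K, L, M, N → O.
Combining the parts gives small  512  729  O.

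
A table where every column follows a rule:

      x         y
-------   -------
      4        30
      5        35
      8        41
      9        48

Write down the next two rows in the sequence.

For the column x, alternating steps +1, +3, +1, +3, …: 4, 5, 8, 9 → 12 → 13.
Column y — differences are 5, 6, 7, … (increasing by 1 each time): 30, 35, 41, 48 → 56 → 65.
Putting the parts together: 12  56 and then 13  65.

12  56; 13  65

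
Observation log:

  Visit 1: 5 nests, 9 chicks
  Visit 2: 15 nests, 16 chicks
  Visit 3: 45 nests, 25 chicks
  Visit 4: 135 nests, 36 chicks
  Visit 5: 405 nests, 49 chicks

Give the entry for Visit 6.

Nests: 5, 15, 45, 135, 405 → 1215 (×3 each step).
Chicks goes 9, 16, 25, 36, 49 → 64 (perfect squares: 3², 4², 5², …).
Putting it together: 1215 nests, 64 chicks.

1215 nests, 64 chicks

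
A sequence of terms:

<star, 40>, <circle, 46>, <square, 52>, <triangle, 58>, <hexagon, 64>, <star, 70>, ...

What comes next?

<circle, 76>

Shape: repeats star → circle → square → triangle → hexagon, so star, circle, square, triangle, hexagon, star → circle.
Second part: +6 each step, so 40, 46, 52, 58, 64, 70 → 76.
So the next term is <circle, 76>.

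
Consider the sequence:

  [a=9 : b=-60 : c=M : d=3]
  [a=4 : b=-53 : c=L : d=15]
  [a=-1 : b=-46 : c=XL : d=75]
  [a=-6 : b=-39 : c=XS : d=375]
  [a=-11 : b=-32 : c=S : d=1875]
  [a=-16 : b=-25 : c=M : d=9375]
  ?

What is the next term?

A: 9, 4, -1, -6, -11, -16 → -21 (−5 each step).
B goes -60, -53, -46, -39, -32, -25 → -18 (+7 each step).
C: M, L, XL, XS, S, M → L (repeats M → L → XL → XS → S).
D: 3, 15, 75, 375, 1875, 9375 → 46875 (×5 each step).
So the next term is [a=-21 : b=-18 : c=L : d=46875].

[a=-21 : b=-18 : c=L : d=46875]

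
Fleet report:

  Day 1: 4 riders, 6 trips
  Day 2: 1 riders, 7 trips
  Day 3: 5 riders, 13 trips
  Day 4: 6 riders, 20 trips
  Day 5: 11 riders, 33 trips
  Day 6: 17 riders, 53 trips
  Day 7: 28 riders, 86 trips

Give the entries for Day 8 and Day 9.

45 riders, 139 trips; 73 riders, 225 trips

For the riders, each term is the sum of the two before it: 4, 1, 5, 6, 11, 17, 28 → 45 → 73.
Trips — each term is the sum of the two before it: 6, 7, 13, 20, 33, 53, 86 → 139 → 225.
Putting the parts together: 45 riders, 139 trips and then 73 riders, 225 trips.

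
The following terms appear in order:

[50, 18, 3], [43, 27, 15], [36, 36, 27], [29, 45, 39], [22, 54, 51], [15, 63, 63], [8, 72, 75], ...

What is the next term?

First component: 50, 43, 36, 29, 22, 15, 8 → 1 (−7 each step).
Second component — +9 each step: 18, 27, 36, 45, 54, 63, 72 → 81.
Third component goes 3, 15, 27, 39, 51, 63, 75 → 87 (+12 each step).
Putting it together: [1, 81, 87].

[1, 81, 87]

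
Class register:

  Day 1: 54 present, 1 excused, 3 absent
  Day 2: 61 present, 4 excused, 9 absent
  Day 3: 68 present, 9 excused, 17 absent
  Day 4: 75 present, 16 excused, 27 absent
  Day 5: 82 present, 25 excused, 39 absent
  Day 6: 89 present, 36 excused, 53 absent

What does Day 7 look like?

Present goes 54, 61, 68, 75, 82, 89 → 96 (+7 each step).
Excused: 1, 4, 9, 16, 25, 36 → 49 (perfect squares: 1², 2², 3², …).
Absent: differences are 6, 8, 10, … (increasing by 2 each time), so 3, 9, 17, 27, 39, 53 → 69.
Combining the parts gives 96 present, 49 excused, 69 absent.

96 present, 49 excused, 69 absent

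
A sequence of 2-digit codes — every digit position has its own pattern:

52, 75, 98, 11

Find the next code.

First digit: 5, 7, 9, 1 → 3 (+2 each step, mod 10).
For the second digit, +3 each step, mod 10: 2, 5, 8, 1 → 4.
So the next code is 34.

34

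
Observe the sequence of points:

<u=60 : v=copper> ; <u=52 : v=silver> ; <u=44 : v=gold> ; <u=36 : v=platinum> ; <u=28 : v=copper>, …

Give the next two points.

<u=20 : v=silver>, <u=12 : v=gold>

U: 60, 52, 44, 36, 28 → 20 → 12 (−8 each step).
V: repeats copper → silver → gold → platinum, so copper, silver, gold, platinum, copper → silver → gold.
So the next two points are <u=20 : v=silver> and <u=12 : v=gold>.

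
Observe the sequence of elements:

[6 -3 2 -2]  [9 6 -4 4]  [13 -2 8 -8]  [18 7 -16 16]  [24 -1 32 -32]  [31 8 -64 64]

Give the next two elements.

[39 0 128 -128], [48 9 -256 256]

For the first coordinate, differences are 3, 4, 5, … (increasing by 1 each time): 6, 9, 13, 18, 24, 31 → 39 → 48.
For the second coordinate, alternating steps +9, −8, +9, −8, …: -3, 6, -2, 7, -1, 8 → 0 → 9.
Third coordinate — ×(-2) each step: 2, -4, 8, -16, 32, -64 → 128 → -256.
Fourth coordinate — always the negative of the third coordinate: -2, 4, -8, 16, -32, 64 → -128 → 256.
So the next two elements are [39 0 128 -128] and [48 9 -256 256].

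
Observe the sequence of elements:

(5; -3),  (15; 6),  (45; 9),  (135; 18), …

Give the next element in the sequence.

(405; 21)

First coordinate: ×3 each step; 5, 15, 45, 135 → 405.
Second coordinate: -3, 6, 9, 18 → 21 (alternating steps +9, +3, +9, +3, …).
Combining the parts gives (405; 21).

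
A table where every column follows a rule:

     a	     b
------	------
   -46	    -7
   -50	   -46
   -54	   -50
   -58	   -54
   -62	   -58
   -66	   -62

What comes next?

Column a: −4 each step; -46, -50, -54, -58, -62, -66 → -70.
Column b: always the previous value of the column a; -7, -46, -50, -54, -58, -62 → -66.
Combining the parts gives -70  -66.

-70  -66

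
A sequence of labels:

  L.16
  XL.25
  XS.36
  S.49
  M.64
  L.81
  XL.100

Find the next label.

XS.121

Size — repeats L → XL → XS → S → M: L, XL, XS, S, M, L, XL → XS.
For the second component, perfect squares: 4², 5², 6², …: 16, 25, 36, 49, 64, 81, 100 → 121.
So the next label is XS.121.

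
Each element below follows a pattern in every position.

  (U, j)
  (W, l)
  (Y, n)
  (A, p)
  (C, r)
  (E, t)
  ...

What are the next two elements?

(G, v), (I, x)

First letter: U, W, Y, A, C, E → G → I (letters move forward 2 places in the alphabet, wrapping Z→A).
For the second letter, letters move forward 2 places in the alphabet: j, l, n, p, r, t → v → x.
Putting the parts together: (G, v) and then (I, x).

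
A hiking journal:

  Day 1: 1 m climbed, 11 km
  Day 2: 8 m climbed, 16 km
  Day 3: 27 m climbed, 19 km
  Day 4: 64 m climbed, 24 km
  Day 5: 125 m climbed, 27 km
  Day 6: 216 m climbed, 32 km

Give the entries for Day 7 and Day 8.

343 m climbed, 35 km; 512 m climbed, 40 km

M climbed: perfect cubes: 1³, 2³, 3³, …, so 1, 8, 27, 64, 125, 216 → 343 → 512.
Km — alternating steps +5, +3, +5, +3, …: 11, 16, 19, 24, 27, 32 → 35 → 40.
So the next two rows are 343 m climbed, 35 km and 512 m climbed, 40 km.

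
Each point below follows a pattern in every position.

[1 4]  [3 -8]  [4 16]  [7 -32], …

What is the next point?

For the first component, each term is the sum of the two before it: 1, 3, 4, 7 → 11.
Second component goes 4, -8, 16, -32 → 64 (×(-2) each step).
Putting it together: [11 64].

[11 64]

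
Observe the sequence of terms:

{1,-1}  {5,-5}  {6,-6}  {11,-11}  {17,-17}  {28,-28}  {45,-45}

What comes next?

{73,-73}

First component — each term is the sum of the two before it: 1, 5, 6, 11, 17, 28, 45 → 73.
Second component: always the negative of the first component, so -1, -5, -6, -11, -17, -28, -45 → -73.
So the next term is {73,-73}.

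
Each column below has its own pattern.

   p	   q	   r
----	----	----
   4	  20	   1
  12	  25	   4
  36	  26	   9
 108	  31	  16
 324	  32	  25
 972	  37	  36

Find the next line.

2916  38  49

Column p: ×3 each step, so 4, 12, 36, 108, 324, 972 → 2916.
Column q: 20, 25, 26, 31, 32, 37 → 38 (alternating steps +5, +1, +5, +1, …).
Column r goes 1, 4, 9, 16, 25, 36 → 49 (perfect squares: 1², 2², 3², …).
Combining the parts gives 2916  38  49.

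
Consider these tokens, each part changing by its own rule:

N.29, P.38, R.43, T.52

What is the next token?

V.57

Letter: letters move forward 2 places in the alphabet; N, P, R, T → V.
For the second component, alternating steps +9, +5, +9, +5, …: 29, 38, 43, 52 → 57.
Combining the parts gives V.57.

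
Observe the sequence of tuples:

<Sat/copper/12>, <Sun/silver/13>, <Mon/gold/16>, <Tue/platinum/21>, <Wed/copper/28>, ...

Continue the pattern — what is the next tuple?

<Thu/silver/37>

Day goes Sat, Sun, Mon, Tue, Wed → Thu (runs through the weekdays Mon→Sun).
Metal: repeats copper → silver → gold → platinum, so copper, silver, gold, platinum, copper → silver.
Third part goes 12, 13, 16, 21, 28 → 37 (differences are 1, 3, 5, … (increasing by 2 each time)).
So the next tuple is <Thu/silver/37>.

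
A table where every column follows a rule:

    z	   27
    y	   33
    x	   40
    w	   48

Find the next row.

v  57

For the letter, letters move back 1 place in the alphabet: z, y, x, w → v.
Second component: 27, 33, 40, 48 → 57 (differences are 6, 7, 8, … (increasing by 1 each time)).
So the next row is v  57.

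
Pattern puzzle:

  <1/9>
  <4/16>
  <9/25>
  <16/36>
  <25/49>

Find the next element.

First entry goes 1, 4, 9, 16, 25 → 36 (perfect squares: 1², 2², 3², …).
Second entry: perfect squares: 3², 4², 5², …, so 9, 16, 25, 36, 49 → 64.
Putting it together: <36/64>.

<36/64>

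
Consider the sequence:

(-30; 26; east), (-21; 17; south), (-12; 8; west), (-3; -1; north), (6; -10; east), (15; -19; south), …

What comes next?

First slot: +9 each step; -30, -21, -12, -3, 6, 15 → 24.
Second slot: 26, 17, 8, -1, -10, -19 → -28 (−9 each step).
For the direction, repeats east → south → west → north: east, south, west, north, east, south → west.
Combining the parts gives (24; -28; west).

(24; -28; west)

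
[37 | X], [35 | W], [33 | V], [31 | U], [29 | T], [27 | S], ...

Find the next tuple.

First value goes 37, 35, 33, 31, 29, 27 → 25 (−2 each step).
Letter: letters move back 1 place in the alphabet; X, W, V, U, T, S → R.
Putting it together: [25 | R].

[25 | R]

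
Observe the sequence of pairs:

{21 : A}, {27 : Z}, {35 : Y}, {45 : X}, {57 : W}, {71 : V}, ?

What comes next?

For the first slot, differences are 6, 8, 10, … (increasing by 2 each time): 21, 27, 35, 45, 57, 71 → 87.
Letter — letters move back 1 place in the alphabet, wrapping A→Z: A, Z, Y, X, W, V → U.
So the next pair is {87 : U}.

{87 : U}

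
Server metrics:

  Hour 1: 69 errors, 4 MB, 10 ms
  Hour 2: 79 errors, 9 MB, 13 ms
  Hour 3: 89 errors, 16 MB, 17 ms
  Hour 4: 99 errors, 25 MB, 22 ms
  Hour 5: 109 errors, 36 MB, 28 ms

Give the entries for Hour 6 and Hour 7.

For the errors, +10 each step: 69, 79, 89, 99, 109 → 119 → 129.
For the MB, perfect squares: 2², 3², 4², …: 4, 9, 16, 25, 36 → 49 → 64.
Ms: differences are 3, 4, 5, … (increasing by 1 each time), so 10, 13, 17, 22, 28 → 35 → 43.
So the next two rows are 119 errors, 49 MB, 35 ms and 129 errors, 64 MB, 43 ms.

119 errors, 49 MB, 35 ms; 129 errors, 64 MB, 43 ms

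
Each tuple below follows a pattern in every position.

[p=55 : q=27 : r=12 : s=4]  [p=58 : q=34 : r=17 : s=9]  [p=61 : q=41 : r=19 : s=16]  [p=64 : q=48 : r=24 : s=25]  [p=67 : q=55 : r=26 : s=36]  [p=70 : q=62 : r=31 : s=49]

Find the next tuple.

P: +3 each step, so 55, 58, 61, 64, 67, 70 → 73.
Q — +7 each step: 27, 34, 41, 48, 55, 62 → 69.
R: alternating steps +5, +2, +5, +2, …; 12, 17, 19, 24, 26, 31 → 33.
S goes 4, 9, 16, 25, 36, 49 → 64 (perfect squares: 2², 3², 4², …).
So the next tuple is [p=73 : q=69 : r=33 : s=64].

[p=73 : q=69 : r=33 : s=64]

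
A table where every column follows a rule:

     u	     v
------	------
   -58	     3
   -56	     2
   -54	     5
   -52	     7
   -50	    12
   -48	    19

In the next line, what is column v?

31

Column u: +2 each step, so -58, -56, -54, -52, -50, -48 → -46.
Column v — each term is the sum of the two before it: 3, 2, 5, 7, 12, 19 → 31.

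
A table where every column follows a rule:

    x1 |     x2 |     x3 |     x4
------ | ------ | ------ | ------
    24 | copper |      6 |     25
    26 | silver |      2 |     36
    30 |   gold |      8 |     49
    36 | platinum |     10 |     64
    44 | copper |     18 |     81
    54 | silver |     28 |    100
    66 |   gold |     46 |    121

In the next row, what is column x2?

platinum

For the column x2, repeats copper → silver → gold → platinum: copper, silver, gold, platinum, copper, silver, gold → platinum.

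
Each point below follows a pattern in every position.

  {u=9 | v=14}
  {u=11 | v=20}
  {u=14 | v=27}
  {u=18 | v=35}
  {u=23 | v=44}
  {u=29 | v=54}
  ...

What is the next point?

U: 9, 11, 14, 18, 23, 29 → 36 (differences are 2, 3, 4, … (increasing by 1 each time)).
For the v, differences are 6, 7, 8, … (increasing by 1 each time): 14, 20, 27, 35, 44, 54 → 65.
So the next point is {u=36 | v=65}.

{u=36 | v=65}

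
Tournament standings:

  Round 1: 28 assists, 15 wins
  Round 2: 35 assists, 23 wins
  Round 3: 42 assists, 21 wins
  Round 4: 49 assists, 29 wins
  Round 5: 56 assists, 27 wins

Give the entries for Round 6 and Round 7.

63 assists, 35 wins; 70 assists, 33 wins

Assists goes 28, 35, 42, 49, 56 → 63 → 70 (+7 each step).
Wins goes 15, 23, 21, 29, 27 → 35 → 33 (alternating steps +8, −2, +8, −2, …).
Putting the parts together: 63 assists, 35 wins and then 70 assists, 33 wins.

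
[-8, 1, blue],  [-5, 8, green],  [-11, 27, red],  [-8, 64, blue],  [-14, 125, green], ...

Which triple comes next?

[-11, 216, red]

First component: alternating steps +3, −6, +3, −6, …, so -8, -5, -11, -8, -14 → -11.
Second component: perfect cubes: 1³, 2³, 3³, …, so 1, 8, 27, 64, 125 → 216.
For the colour, repeats blue → green → red: blue, green, red, blue, green → red.
Combining the parts gives [-11, 216, red].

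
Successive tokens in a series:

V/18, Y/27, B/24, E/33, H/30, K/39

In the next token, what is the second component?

36

Second component — alternating steps +9, −3, +9, −3, …: 18, 27, 24, 33, 30, 39 → 36.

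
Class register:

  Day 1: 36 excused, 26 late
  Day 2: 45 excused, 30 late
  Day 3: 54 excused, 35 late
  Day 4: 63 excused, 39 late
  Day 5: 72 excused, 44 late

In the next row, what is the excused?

Excused: +9 each step; 36, 45, 54, 63, 72 → 81.

81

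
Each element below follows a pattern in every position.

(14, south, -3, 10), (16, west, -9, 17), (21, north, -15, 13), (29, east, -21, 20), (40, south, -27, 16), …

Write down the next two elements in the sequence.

First component: differences are 2, 5, 8, … (increasing by 3 each time); 14, 16, 21, 29, 40 → 54 → 71.
Direction: repeats south → west → north → east; south, west, north, east, south → west → north.
Third component: -3, -9, -15, -21, -27 → -33 → -39 (−6 each step).
Fourth component: alternating steps +7, −4, +7, −4, …; 10, 17, 13, 20, 16 → 23 → 19.
Putting the parts together: (54, west, -33, 23) and then (71, north, -39, 19).

(54, west, -33, 23), (71, north, -39, 19)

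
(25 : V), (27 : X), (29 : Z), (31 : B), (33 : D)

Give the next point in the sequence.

(35 : F)

For the first component, +2 each step: 25, 27, 29, 31, 33 → 35.
Letter: letters move forward 2 places in the alphabet, wrapping Z→A, so V, X, Z, B, D → F.
Combining the parts gives (35 : F).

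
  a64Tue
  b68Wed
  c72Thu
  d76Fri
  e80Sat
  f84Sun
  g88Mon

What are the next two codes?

Letter: letters move forward 1 place in the alphabet; a, b, c, d, e, f, g → h → i.
Second component — +4 each step: 64, 68, 72, 76, 80, 84, 88 → 92 → 96.
Day — runs through the weekdays Mon→Sun: Tue, Wed, Thu, Fri, Sat, Sun, Mon → Tue → Wed.
Putting the parts together: h92Tue and then i96Wed.

h92Tue, i96Wed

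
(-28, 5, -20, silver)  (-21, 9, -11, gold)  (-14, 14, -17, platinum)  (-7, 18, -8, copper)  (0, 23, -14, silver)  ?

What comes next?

For the first coordinate, +7 each step: -28, -21, -14, -7, 0 → 7.
Second coordinate: alternating steps +4, +5, +4, +5, …, so 5, 9, 14, 18, 23 → 27.
Third coordinate: alternating steps +9, −6, +9, −6, …; -20, -11, -17, -8, -14 → -5.
For the metal, repeats silver → gold → platinum → copper: silver, gold, platinum, copper, silver → gold.
Combining the parts gives (7, 27, -5, gold).

(7, 27, -5, gold)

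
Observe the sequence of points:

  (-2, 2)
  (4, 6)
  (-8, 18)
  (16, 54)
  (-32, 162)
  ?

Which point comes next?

First value: ×(-2) each step; -2, 4, -8, 16, -32 → 64.
Second value goes 2, 6, 18, 54, 162 → 486 (×3 each step).
So the next point is (64, 486).

(64, 486)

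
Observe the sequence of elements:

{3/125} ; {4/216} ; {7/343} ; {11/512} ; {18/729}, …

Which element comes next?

{29/1000}

First entry: 3, 4, 7, 11, 18 → 29 (each term is the sum of the two before it).
Second entry goes 125, 216, 343, 512, 729 → 1000 (perfect cubes: 5³, 6³, 7³, …).
Putting it together: {29/1000}.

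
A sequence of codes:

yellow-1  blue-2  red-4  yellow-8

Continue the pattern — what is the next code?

blue-16

Colour — repeats yellow → blue → red: yellow, blue, red, yellow → blue.
Second component: ×2 each step, so 1, 2, 4, 8 → 16.
Putting it together: blue-16.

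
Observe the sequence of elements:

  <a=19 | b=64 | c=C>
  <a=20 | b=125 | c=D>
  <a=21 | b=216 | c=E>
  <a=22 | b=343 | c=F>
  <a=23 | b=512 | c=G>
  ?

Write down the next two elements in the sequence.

<a=24 | b=729 | c=H>, <a=25 | b=1000 | c=I>

A: +1 each step, so 19, 20, 21, 22, 23 → 24 → 25.
B goes 64, 125, 216, 343, 512 → 729 → 1000 (perfect cubes: 4³, 5³, 6³, …).
C: C, D, E, F, G → H → I (letters move forward 1 place in the alphabet).
So the next two elements are <a=24 | b=729 | c=H> and <a=25 | b=1000 | c=I>.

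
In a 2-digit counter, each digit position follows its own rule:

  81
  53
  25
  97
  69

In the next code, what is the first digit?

3

First digit — −3 each step, mod 10: 8, 5, 2, 9, 6 → 3.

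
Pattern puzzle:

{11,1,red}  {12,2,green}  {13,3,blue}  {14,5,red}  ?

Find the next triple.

{15,8,green}

First part — +1 each step: 11, 12, 13, 14 → 15.
Second part: each term is the sum of the two before it; 1, 2, 3, 5 → 8.
For the colour, repeats red → green → blue: red, green, blue, red → green.
So the next triple is {15,8,green}.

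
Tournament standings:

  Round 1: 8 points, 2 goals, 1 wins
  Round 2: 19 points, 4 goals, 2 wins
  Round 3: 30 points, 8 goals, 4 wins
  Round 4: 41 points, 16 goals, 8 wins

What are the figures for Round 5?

52 points, 32 goals, 16 wins

Points: +11 each step, so 8, 19, 30, 41 → 52.
Goals: 2, 4, 8, 16 → 32 (×2 each step).
Wins: 1, 2, 4, 8 → 16 (×2 each step).
So the next record is 52 points, 32 goals, 16 wins.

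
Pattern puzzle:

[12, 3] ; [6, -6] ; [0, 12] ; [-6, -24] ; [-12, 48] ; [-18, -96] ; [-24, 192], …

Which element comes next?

[-30, -384]

First part: 12, 6, 0, -6, -12, -18, -24 → -30 (−6 each step).
For the second part, ×(-2) each step: 3, -6, 12, -24, 48, -96, 192 → -384.
Putting it together: [-30, -384].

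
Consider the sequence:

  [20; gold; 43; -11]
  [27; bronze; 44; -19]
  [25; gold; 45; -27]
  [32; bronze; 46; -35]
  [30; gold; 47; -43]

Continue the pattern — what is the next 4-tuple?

[37; bronze; 48; -51]

First part goes 20, 27, 25, 32, 30 → 37 (alternating steps +7, −2, +7, −2, …).
Rank: alternates gold ↔ bronze, so gold, bronze, gold, bronze, gold → bronze.
Third part — +1 each step: 43, 44, 45, 46, 47 → 48.
Fourth part: -11, -19, -27, -35, -43 → -51 (−8 each step).
Combining the parts gives [37; bronze; 48; -51].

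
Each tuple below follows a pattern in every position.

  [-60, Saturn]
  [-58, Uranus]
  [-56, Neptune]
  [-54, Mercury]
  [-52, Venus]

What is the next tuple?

First slot: +2 each step; -60, -58, -56, -54, -52 → -50.
Planet: runs through the planets Mercury→Neptune, so Saturn, Uranus, Neptune, Mercury, Venus → Earth.
So the next tuple is [-50, Earth].

[-50, Earth]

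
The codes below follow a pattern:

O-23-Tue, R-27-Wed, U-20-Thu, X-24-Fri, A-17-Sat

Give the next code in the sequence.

For the letter, letters move forward 3 places in the alphabet, wrapping Z→A: O, R, U, X, A → D.
Second component: 23, 27, 20, 24, 17 → 21 (alternating steps +4, −7, +4, −7, …).
Day: runs through the weekdays Mon→Sun; Tue, Wed, Thu, Fri, Sat → Sun.
Putting it together: D-21-Sun.

D-21-Sun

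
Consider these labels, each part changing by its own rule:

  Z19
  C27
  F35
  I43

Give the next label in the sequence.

Letter: Z, C, F, I → L (letters move forward 3 places in the alphabet, wrapping Z→A).
Second component: +8 each step, so 19, 27, 35, 43 → 51.
So the next label is L51.

L51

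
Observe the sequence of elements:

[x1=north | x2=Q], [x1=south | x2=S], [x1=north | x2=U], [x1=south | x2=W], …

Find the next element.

X1 — alternates north ↔ south: north, south, north, south → north.
X2 — letters move forward 2 places in the alphabet: Q, S, U, W → Y.
Combining the parts gives [x1=north | x2=Y].

[x1=north | x2=Y]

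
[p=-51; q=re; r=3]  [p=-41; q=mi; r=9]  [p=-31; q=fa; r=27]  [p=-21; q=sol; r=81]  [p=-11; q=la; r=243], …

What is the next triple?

[p=-1; q=ti; r=729]

P: +10 each step; -51, -41, -31, -21, -11 → -1.
Q goes re, mi, fa, sol, la → ti (runs through the solfège scale do→ti).
R: ×3 each step, so 3, 9, 27, 81, 243 → 729.
So the next triple is [p=-1; q=ti; r=729].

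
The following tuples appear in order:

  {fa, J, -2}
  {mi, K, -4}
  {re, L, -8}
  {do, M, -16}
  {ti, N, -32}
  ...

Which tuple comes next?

{la, O, -64}

Note — runs backward through the solfège scale do→ti: fa, mi, re, do, ti → la.
Letter goes J, K, L, M, N → O (letters move forward 1 place in the alphabet).
Third slot goes -2, -4, -8, -16, -32 → -64 (×2 each step).
Putting it together: {la, O, -64}.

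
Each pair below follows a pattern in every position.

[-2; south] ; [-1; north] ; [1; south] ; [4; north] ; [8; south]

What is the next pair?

For the first coordinate, differences are 1, 2, 3, … (increasing by 1 each time): -2, -1, 1, 4, 8 → 13.
For the direction, alternates south ↔ north: south, north, south, north, south → north.
So the next pair is [13; north].

[13; north]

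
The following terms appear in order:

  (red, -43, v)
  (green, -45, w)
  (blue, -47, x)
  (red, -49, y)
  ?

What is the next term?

(green, -51, z)

Colour: repeats red → green → blue; red, green, blue, red → green.
Second component goes -43, -45, -47, -49 → -51 (−2 each step).
Letter: v, w, x, y → z (letters move forward 1 place in the alphabet).
Putting it together: (green, -51, z).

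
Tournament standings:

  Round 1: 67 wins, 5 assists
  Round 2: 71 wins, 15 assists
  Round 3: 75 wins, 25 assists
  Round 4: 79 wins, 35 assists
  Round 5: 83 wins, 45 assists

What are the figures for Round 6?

87 wins, 55 assists

Wins: 67, 71, 75, 79, 83 → 87 (+4 each step).
Assists goes 5, 15, 25, 35, 45 → 55 (+10 each step).
Combining the parts gives 87 wins, 55 assists.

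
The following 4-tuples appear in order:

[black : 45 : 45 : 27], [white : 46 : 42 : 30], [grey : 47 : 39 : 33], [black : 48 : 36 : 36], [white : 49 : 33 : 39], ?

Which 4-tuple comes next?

[grey : 50 : 30 : 42]

Shade: repeats black → white → grey, so black, white, grey, black, white → grey.
Second slot goes 45, 46, 47, 48, 49 → 50 (+1 each step).
For the third slot, −3 each step: 45, 42, 39, 36, 33 → 30.
Fourth slot — together with the third slot always sums to 72: 27, 30, 33, 36, 39 → 42.
So the next 4-tuple is [grey : 50 : 30 : 42].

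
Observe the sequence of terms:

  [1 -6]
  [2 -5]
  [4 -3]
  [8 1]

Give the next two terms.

First coordinate: ×2 each step, so 1, 2, 4, 8 → 16 → 32.
Second coordinate: -6, -5, -3, 1 → 9 → 25 (always 7 less than the first coordinate).
Putting the parts together: [16 9] and then [32 25].

[16 9], [32 25]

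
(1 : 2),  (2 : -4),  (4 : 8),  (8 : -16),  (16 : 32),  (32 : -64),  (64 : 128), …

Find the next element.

First coordinate: ×2 each step; 1, 2, 4, 8, 16, 32, 64 → 128.
Second coordinate — ×(-2) each step: 2, -4, 8, -16, 32, -64, 128 → -256.
Putting it together: (128 : -256).

(128 : -256)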